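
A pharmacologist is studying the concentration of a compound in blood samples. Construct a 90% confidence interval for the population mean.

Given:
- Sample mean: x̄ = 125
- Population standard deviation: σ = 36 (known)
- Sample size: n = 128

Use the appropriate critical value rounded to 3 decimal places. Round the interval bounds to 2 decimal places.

The population standard deviation σ is known, so use a z-interval (standard normal critical value).

For 90% confidence, z* = 1.645 (from standard normal table)

Standard error: SE = σ/√n = 36/√128 = 3.181981

Margin of error: E = z* × SE = 1.645 × 3.181981 = 5.2344

Z-interval: x̄ ± E = 125 ± 5.2344 = (119.7656, 130.2344)

Rounded to 2 decimal places:

(119.77, 130.23)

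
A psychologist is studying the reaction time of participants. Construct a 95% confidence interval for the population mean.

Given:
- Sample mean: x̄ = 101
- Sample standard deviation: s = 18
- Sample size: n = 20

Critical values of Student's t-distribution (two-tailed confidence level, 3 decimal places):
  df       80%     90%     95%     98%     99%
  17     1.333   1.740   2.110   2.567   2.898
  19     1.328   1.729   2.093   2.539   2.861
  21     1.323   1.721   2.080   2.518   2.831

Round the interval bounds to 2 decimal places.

The population standard deviation σ is unknown (only the sample standard deviation s is given), so use a t-interval with df = n - 1 = 20 - 1 = 19.

For 95% confidence with df = 19, t* = 2.093 (from t-table)

Standard error: SE = s/√n = 18/√20 = 4.024922

Margin of error: E = t* × SE = 2.093 × 4.024922 = 8.4242

T-interval: x̄ ± E = 101 ± 8.4242 = (92.5758, 109.4242)

Rounded to 2 decimal places:

(92.58, 109.42)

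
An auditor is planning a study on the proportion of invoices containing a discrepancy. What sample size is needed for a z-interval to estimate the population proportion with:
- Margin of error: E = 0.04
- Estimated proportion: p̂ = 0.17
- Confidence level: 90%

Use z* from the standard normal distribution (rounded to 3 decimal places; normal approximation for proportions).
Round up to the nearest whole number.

Using z* for proportion z-interval (normal approximation).

For 90% confidence, z* = 1.645 (from standard normal table)

Sample size formula for proportion z-interval: n = z*²p̂(1-p̂)/E²

n = 1.645² × 0.17 × 0.83 / 0.04²
  = 2.706025 × 0.1411 / 0.0016
  = 238.6376

Round up to the nearest whole number: n = 239

239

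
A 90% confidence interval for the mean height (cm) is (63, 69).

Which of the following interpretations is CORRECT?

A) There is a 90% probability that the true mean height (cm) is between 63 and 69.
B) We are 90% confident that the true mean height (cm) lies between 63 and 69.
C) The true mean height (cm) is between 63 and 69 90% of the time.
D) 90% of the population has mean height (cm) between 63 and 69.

A confidence interval represents our confidence in the procedure, not a probability statement about the parameter.

Key concept: If we repeated this sampling process many times and computed a 90% CI each time, about 90% of those intervals would contain the true population parameter.

For this specific interval (63, 69):
- Midpoint (point estimate): 66
- Margin of error: 3

The correct interpretation is the one stating confidence that the true parameter lies in the interval — option B.

B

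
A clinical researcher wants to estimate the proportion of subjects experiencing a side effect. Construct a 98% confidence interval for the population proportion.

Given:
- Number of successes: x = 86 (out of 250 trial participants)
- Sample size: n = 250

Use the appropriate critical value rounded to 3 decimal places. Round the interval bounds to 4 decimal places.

Sample proportion: p̂ = 86/250 = 0.344000

Check conditions for normal approximation:
  np̂ = 86 ≥ 10 ✓
  n(1-p̂) = 164 ≥ 10 ✓

The sample is large enough, so use a z-interval (normal approximation) for the proportion.

For 98% confidence, z* = 2.326 (from standard normal table)

Standard error: SE = √(p̂(1-p̂)/n) = √(0.344000×0.656000/250) = 0.03004423

Margin of error: E = z* × SE = 2.326 × 0.03004423 = 0.069883

Z-interval: p̂ ± E = 0.344000 ± 0.069883 = (0.274117, 0.413883)

Rounded to 4 decimal places:

(0.2741, 0.4139)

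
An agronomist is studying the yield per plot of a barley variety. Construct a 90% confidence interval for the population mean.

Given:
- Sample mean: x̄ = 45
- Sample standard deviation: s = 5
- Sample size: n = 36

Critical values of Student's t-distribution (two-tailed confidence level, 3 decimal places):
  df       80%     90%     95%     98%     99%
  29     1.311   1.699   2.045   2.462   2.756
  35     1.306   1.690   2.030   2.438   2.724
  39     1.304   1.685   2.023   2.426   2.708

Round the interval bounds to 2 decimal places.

The population standard deviation σ is unknown (only the sample standard deviation s is given), so use a t-interval with df = n - 1 = 36 - 1 = 35.

For 90% confidence with df = 35, t* = 1.690 (from t-table)

Standard error: SE = s/√n = 5/√36 = 0.833333

Margin of error: E = t* × SE = 1.690 × 0.833333 = 1.4083

T-interval: x̄ ± E = 45 ± 1.4083 = (43.5917, 46.4083)

Rounded to 2 decimal places:

(43.59, 46.41)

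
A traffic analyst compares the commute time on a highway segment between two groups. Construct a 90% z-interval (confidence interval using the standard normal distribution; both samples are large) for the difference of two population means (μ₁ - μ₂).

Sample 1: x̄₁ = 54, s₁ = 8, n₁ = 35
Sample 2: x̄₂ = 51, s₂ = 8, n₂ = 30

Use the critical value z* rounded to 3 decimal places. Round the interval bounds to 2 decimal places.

Both samples are large (n₁ = 35 ≥ 30, n₂ = 30 ≥ 30), so a z-interval for the difference of means applies.

Point estimate: x̄₁ - x̄₂ = 54 - 51 = 3

Standard error: SE = √(s₁²/n₁ + s₂²/n₂)
= √(8²/35 + 8²/30)
= √(1.828571 + 2.133333)
= 1.990453

For 90% confidence, z* = 1.645 (from standard normal table)
Margin of error: E = z* × SE = 1.645 × 1.990453 = 3.2743

Z-interval: (x̄₁ - x̄₂) ± E = 3 ± 3.2743 = (-0.2743, 6.2743)

Rounded to 2 decimal places:

(-0.27, 6.27)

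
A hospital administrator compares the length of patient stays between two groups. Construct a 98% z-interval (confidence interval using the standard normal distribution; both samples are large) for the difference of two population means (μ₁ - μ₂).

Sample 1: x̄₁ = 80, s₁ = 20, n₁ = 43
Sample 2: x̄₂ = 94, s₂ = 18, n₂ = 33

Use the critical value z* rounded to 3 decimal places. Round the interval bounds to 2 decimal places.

Both samples are large (n₁ = 43 ≥ 30, n₂ = 33 ≥ 30), so a z-interval for the difference of means applies.

Point estimate: x̄₁ - x̄₂ = 80 - 94 = -14

Standard error: SE = √(s₁²/n₁ + s₂²/n₂)
= √(20²/43 + 18²/33)
= √(9.302326 + 9.818182)
= 4.372700

For 98% confidence, z* = 2.326 (from standard normal table)
Margin of error: E = z* × SE = 2.326 × 4.372700 = 10.1709

Z-interval: (x̄₁ - x̄₂) ± E = -14 ± 10.1709 = (-24.1709, -3.8291)

Rounded to 2 decimal places:

(-24.17, -3.83)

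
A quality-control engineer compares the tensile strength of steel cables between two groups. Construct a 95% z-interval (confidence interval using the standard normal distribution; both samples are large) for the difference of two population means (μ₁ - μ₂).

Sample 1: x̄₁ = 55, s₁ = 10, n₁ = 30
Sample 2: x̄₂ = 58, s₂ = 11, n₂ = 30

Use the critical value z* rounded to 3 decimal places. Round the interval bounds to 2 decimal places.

Both samples are large (n₁ = 30 ≥ 30, n₂ = 30 ≥ 30), so a z-interval for the difference of means applies.

Point estimate: x̄₁ - x̄₂ = 55 - 58 = -3

Standard error: SE = √(s₁²/n₁ + s₂²/n₂)
= √(10²/30 + 11²/30)
= √(3.333333 + 4.033333)
= 2.714160

For 95% confidence, z* = 1.96 (from standard normal table)
Margin of error: E = z* × SE = 1.96 × 2.714160 = 5.3198

Z-interval: (x̄₁ - x̄₂) ± E = -3 ± 5.3198 = (-8.3198, 2.3198)

Rounded to 2 decimal places:

(-8.32, 2.32)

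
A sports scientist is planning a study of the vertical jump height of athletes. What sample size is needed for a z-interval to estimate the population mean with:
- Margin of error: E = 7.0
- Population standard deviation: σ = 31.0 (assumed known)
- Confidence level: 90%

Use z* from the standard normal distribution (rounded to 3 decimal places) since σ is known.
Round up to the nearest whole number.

Using z* since population σ is known (z-interval formula).

For 90% confidence, z* = 1.645 (from standard normal table)

Sample size formula for z-interval: n = (z*σ/E)²

n = (1.645 × 31.0 / 7.0)²
  = (7.285000)²
  = 53.0712

Round up to the nearest whole number: n = 54

54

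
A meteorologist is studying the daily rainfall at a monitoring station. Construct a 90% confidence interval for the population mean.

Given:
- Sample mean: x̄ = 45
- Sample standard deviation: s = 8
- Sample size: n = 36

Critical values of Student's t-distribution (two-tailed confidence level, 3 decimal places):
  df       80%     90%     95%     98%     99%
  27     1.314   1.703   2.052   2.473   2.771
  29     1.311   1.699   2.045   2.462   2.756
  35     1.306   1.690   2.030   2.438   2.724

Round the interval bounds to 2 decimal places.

The population standard deviation σ is unknown (only the sample standard deviation s is given), so use a t-interval with df = n - 1 = 36 - 1 = 35.

For 90% confidence with df = 35, t* = 1.690 (from t-table)

Standard error: SE = s/√n = 8/√36 = 1.333333

Margin of error: E = t* × SE = 1.690 × 1.333333 = 2.2533

T-interval: x̄ ± E = 45 ± 2.2533 = (42.7467, 47.2533)

Rounded to 2 decimal places:

(42.75, 47.25)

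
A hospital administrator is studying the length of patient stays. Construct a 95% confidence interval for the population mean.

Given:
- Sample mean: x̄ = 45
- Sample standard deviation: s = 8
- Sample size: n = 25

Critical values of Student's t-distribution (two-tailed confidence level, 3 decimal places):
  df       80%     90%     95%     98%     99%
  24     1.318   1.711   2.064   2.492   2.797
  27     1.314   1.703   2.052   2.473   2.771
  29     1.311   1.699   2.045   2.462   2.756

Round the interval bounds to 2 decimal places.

The population standard deviation σ is unknown (only the sample standard deviation s is given), so use a t-interval with df = n - 1 = 25 - 1 = 24.

For 95% confidence with df = 24, t* = 2.064 (from t-table)

Standard error: SE = s/√n = 8/√25 = 1.600000

Margin of error: E = t* × SE = 2.064 × 1.600000 = 3.3024

T-interval: x̄ ± E = 45 ± 3.3024 = (41.6976, 48.3024)

Rounded to 2 decimal places:

(41.70, 48.30)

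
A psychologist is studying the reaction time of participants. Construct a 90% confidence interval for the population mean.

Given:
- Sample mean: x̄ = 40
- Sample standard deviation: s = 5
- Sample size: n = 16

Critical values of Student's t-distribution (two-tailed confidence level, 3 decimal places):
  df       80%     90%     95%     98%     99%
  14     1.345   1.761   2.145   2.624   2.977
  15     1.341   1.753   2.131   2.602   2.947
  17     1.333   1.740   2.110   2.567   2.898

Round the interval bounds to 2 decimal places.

The population standard deviation σ is unknown (only the sample standard deviation s is given), so use a t-interval with df = n - 1 = 16 - 1 = 15.

For 90% confidence with df = 15, t* = 1.753 (from t-table)

Standard error: SE = s/√n = 5/√16 = 1.250000

Margin of error: E = t* × SE = 1.753 × 1.250000 = 2.1912

T-interval: x̄ ± E = 40 ± 2.1912 = (37.8088, 42.1912)

Rounded to 2 decimal places:

(37.81, 42.19)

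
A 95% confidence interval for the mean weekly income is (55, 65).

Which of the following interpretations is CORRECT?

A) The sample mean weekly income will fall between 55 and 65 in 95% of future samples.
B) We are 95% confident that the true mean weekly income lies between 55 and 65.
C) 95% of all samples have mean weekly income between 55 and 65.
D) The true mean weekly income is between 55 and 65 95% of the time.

A confidence interval represents our confidence in the procedure, not a probability statement about the parameter.

Key concept: If we repeated this sampling process many times and computed a 95% CI each time, about 95% of those intervals would contain the true population parameter.

For this specific interval (55, 65):
- Midpoint (point estimate): 60
- Margin of error: 5

The correct interpretation is the one stating confidence that the true parameter lies in the interval — option B.

B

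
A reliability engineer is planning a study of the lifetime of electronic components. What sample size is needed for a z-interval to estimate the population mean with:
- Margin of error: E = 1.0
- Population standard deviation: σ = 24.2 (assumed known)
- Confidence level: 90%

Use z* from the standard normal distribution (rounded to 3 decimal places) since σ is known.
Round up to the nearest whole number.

Using z* since population σ is known (z-interval formula).

For 90% confidence, z* = 1.645 (from standard normal table)

Sample size formula for z-interval: n = (z*σ/E)²

n = (1.645 × 24.2 / 1.0)²
  = (39.809000)²
  = 1584.7565

Round up to the nearest whole number: n = 1585

1585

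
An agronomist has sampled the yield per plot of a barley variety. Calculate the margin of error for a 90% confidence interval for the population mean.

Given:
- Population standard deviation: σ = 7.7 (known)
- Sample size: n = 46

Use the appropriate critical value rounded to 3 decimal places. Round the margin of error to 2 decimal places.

The population standard deviation σ is known, so use the z-interval margin of error formula.

For 90% confidence, z* = 1.645 (from standard normal table)

Margin of error formula for z-interval: E = z* × σ/√n

E = 1.645 × 7.7/√46
  = 1.645 × 1.135303
  = 1.8676

Rounded to 2 decimal places:

1.87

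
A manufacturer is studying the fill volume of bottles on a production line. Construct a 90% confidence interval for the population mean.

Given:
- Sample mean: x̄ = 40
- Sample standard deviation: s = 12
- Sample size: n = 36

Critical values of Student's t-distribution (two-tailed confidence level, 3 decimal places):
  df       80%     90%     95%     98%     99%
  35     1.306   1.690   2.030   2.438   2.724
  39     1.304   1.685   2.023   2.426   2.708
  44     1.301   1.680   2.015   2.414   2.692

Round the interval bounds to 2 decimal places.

The population standard deviation σ is unknown (only the sample standard deviation s is given), so use a t-interval with df = n - 1 = 36 - 1 = 35.

For 90% confidence with df = 35, t* = 1.690 (from t-table)

Standard error: SE = s/√n = 12/√36 = 2.000000

Margin of error: E = t* × SE = 1.690 × 2.000000 = 3.3800

T-interval: x̄ ± E = 40 ± 3.3800 = (36.6200, 43.3800)

Rounded to 2 decimal places:

(36.62, 43.38)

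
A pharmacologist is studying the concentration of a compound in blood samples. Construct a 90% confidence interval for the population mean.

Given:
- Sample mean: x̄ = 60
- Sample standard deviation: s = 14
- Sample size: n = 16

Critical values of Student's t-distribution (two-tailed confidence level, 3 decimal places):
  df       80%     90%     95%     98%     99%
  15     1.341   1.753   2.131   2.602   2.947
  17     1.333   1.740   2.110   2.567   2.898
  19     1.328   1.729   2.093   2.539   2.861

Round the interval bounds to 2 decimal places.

The population standard deviation σ is unknown (only the sample standard deviation s is given), so use a t-interval with df = n - 1 = 16 - 1 = 15.

For 90% confidence with df = 15, t* = 1.753 (from t-table)

Standard error: SE = s/√n = 14/√16 = 3.500000

Margin of error: E = t* × SE = 1.753 × 3.500000 = 6.1355

T-interval: x̄ ± E = 60 ± 6.1355 = (53.8645, 66.1355)

Rounded to 2 decimal places:

(53.86, 66.14)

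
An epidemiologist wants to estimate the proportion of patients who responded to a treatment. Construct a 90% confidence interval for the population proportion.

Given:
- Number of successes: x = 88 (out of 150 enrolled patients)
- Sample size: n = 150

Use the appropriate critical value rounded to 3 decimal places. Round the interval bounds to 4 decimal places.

Sample proportion: p̂ = 88/150 = 0.586667

Check conditions for normal approximation:
  np̂ = 88 ≥ 10 ✓
  n(1-p̂) = 62 ≥ 10 ✓

The sample is large enough, so use a z-interval (normal approximation) for the proportion.

For 90% confidence, z* = 1.645 (from standard normal table)

Standard error: SE = √(p̂(1-p̂)/n) = √(0.586667×0.413333/150) = 0.04020687

Margin of error: E = z* × SE = 1.645 × 0.04020687 = 0.066140

Z-interval: p̂ ± E = 0.586667 ± 0.066140 = (0.520526, 0.652807)

Rounded to 4 decimal places:

(0.5205, 0.6528)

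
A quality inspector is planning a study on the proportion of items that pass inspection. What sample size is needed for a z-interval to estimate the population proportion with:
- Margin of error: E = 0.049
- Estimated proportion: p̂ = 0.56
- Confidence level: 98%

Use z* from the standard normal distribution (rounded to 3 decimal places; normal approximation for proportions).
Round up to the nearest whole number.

Using z* for proportion z-interval (normal approximation).

For 98% confidence, z* = 2.326 (from standard normal table)

Sample size formula for proportion z-interval: n = z*²p̂(1-p̂)/E²

n = 2.326² × 0.56 × 0.44 / 0.049²
  = 5.410276 × 0.2464 / 0.002401
  = 555.2237

Round up to the nearest whole number: n = 556

556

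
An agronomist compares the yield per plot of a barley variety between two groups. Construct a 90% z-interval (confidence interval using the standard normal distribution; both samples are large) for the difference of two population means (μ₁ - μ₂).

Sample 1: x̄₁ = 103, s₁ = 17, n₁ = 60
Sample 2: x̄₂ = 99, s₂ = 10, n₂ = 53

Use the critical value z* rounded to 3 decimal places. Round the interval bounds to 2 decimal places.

Both samples are large (n₁ = 60 ≥ 30, n₂ = 53 ≥ 30), so a z-interval for the difference of means applies.

Point estimate: x̄₁ - x̄₂ = 103 - 99 = 4

Standard error: SE = √(s₁²/n₁ + s₂²/n₂)
= √(17²/60 + 10²/53)
= √(4.816667 + 1.886792)
= 2.589104

For 90% confidence, z* = 1.645 (from standard normal table)
Margin of error: E = z* × SE = 1.645 × 2.589104 = 4.2591

Z-interval: (x̄₁ - x̄₂) ± E = 4 ± 4.2591 = (-0.2591, 8.2591)

Rounded to 2 decimal places:

(-0.26, 8.26)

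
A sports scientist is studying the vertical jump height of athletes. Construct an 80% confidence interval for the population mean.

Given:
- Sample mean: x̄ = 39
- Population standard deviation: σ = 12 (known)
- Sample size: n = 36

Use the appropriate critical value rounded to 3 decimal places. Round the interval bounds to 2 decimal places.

The population standard deviation σ is known, so use a z-interval (standard normal critical value).

For 80% confidence, z* = 1.282 (from standard normal table)

Standard error: SE = σ/√n = 12/√36 = 2.000000

Margin of error: E = z* × SE = 1.282 × 2.000000 = 2.5640

Z-interval: x̄ ± E = 39 ± 2.5640 = (36.4360, 41.5640)

Rounded to 2 decimal places:

(36.44, 41.56)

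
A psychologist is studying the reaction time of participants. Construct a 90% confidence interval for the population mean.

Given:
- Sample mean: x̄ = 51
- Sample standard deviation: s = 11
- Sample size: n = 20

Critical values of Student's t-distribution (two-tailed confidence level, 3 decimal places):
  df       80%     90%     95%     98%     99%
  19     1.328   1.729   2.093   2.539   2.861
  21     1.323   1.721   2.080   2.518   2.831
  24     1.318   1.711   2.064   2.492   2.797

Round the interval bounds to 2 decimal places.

The population standard deviation σ is unknown (only the sample standard deviation s is given), so use a t-interval with df = n - 1 = 20 - 1 = 19.

For 90% confidence with df = 19, t* = 1.729 (from t-table)

Standard error: SE = s/√n = 11/√20 = 2.459675

Margin of error: E = t* × SE = 1.729 × 2.459675 = 4.2528

T-interval: x̄ ± E = 51 ± 4.2528 = (46.7472, 55.2528)

Rounded to 2 decimal places:

(46.75, 55.25)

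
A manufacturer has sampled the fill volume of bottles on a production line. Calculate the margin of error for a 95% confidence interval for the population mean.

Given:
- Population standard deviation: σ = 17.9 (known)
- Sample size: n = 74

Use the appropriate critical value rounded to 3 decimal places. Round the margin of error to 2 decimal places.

The population standard deviation σ is known, so use the z-interval margin of error formula.

For 95% confidence, z* = 1.96 (from standard normal table)

Margin of error formula for z-interval: E = z* × σ/√n

E = 1.96 × 17.9/√74
  = 1.96 × 2.080833
  = 4.0784

Rounded to 2 decimal places:

4.08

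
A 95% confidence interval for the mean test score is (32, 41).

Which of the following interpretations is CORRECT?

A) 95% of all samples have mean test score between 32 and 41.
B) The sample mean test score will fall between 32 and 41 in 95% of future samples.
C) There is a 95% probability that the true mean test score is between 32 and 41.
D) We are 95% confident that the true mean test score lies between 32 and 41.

A confidence interval represents our confidence in the procedure, not a probability statement about the parameter.

Key concept: If we repeated this sampling process many times and computed a 95% CI each time, about 95% of those intervals would contain the true population parameter.

For this specific interval (32, 41):
- Midpoint (point estimate): 36.5
- Margin of error: 4.5

The correct interpretation is the one stating confidence that the true parameter lies in the interval — option D.

D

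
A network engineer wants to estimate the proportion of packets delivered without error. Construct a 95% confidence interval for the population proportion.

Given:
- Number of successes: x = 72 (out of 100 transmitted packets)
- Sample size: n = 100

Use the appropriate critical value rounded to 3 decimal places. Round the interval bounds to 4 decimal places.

Sample proportion: p̂ = 72/100 = 0.720000

Check conditions for normal approximation:
  np̂ = 72 ≥ 10 ✓
  n(1-p̂) = 28 ≥ 10 ✓

The sample is large enough, so use a z-interval (normal approximation) for the proportion.

For 95% confidence, z* = 1.96 (from standard normal table)

Standard error: SE = √(p̂(1-p̂)/n) = √(0.720000×0.280000/100) = 0.04489989

Margin of error: E = z* × SE = 1.96 × 0.04489989 = 0.088004

Z-interval: p̂ ± E = 0.720000 ± 0.088004 = (0.631996, 0.808004)

Rounded to 4 decimal places:

(0.6320, 0.8080)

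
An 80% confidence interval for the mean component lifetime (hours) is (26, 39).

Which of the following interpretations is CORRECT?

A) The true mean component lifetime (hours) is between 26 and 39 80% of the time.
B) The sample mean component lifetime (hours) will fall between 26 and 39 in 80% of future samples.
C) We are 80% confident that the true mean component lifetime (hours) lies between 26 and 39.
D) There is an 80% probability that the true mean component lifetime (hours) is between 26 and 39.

A confidence interval represents our confidence in the procedure, not a probability statement about the parameter.

Key concept: If we repeated this sampling process many times and computed an 80% CI each time, about 80% of those intervals would contain the true population parameter.

For this specific interval (26, 39):
- Midpoint (point estimate): 32.5
- Margin of error: 6.5

The correct interpretation is the one stating confidence that the true parameter lies in the interval — option C.

C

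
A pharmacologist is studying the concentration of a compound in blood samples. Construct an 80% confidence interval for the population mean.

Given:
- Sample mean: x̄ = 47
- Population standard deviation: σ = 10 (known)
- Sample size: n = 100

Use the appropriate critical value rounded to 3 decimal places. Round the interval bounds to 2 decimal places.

The population standard deviation σ is known, so use a z-interval (standard normal critical value).

For 80% confidence, z* = 1.282 (from standard normal table)

Standard error: SE = σ/√n = 10/√100 = 1.000000

Margin of error: E = z* × SE = 1.282 × 1.000000 = 1.2820

Z-interval: x̄ ± E = 47 ± 1.2820 = (45.7180, 48.2820)

Rounded to 2 decimal places:

(45.72, 48.28)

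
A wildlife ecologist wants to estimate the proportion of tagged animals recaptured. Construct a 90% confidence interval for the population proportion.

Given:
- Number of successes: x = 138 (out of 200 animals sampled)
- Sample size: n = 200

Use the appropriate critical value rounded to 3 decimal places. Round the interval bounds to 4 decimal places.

Sample proportion: p̂ = 138/200 = 0.690000

Check conditions for normal approximation:
  np̂ = 138 ≥ 10 ✓
  n(1-p̂) = 62 ≥ 10 ✓

The sample is large enough, so use a z-interval (normal approximation) for the proportion.

For 90% confidence, z* = 1.645 (from standard normal table)

Standard error: SE = √(p̂(1-p̂)/n) = √(0.690000×0.310000/200) = 0.03270321

Margin of error: E = z* × SE = 1.645 × 0.03270321 = 0.053797

Z-interval: p̂ ± E = 0.690000 ± 0.053797 = (0.636203, 0.743797)

Rounded to 4 decimal places:

(0.6362, 0.7438)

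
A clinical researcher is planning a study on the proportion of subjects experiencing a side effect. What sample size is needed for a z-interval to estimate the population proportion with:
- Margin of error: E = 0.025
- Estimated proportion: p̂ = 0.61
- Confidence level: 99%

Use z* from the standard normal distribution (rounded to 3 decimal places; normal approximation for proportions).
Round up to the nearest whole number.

Using z* for proportion z-interval (normal approximation).

For 99% confidence, z* = 2.576 (from standard normal table)

Sample size formula for proportion z-interval: n = z*²p̂(1-p̂)/E²

n = 2.576² × 0.61 × 0.39 / 0.025²
  = 6.635776 × 0.2379 / 0.000625
  = 2525.8418

Round up to the nearest whole number: n = 2526

2526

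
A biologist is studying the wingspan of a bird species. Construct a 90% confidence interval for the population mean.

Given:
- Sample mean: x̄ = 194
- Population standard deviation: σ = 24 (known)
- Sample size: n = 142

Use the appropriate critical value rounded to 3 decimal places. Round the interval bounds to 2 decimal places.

The population standard deviation σ is known, so use a z-interval (standard normal critical value).

For 90% confidence, z* = 1.645 (from standard normal table)

Standard error: SE = σ/√n = 24/√142 = 2.014035

Margin of error: E = z* × SE = 1.645 × 2.014035 = 3.3131

Z-interval: x̄ ± E = 194 ± 3.3131 = (190.6869, 197.3131)

Rounded to 2 decimal places:

(190.69, 197.31)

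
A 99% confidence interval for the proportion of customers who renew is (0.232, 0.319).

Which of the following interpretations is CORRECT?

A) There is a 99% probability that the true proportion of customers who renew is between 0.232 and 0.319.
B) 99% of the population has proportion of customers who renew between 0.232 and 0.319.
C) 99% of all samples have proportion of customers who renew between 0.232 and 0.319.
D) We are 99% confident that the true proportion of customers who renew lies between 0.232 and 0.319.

A confidence interval represents our confidence in the procedure, not a probability statement about the parameter.

Key concept: If we repeated this sampling process many times and computed a 99% CI each time, about 99% of those intervals would contain the true population parameter.

For this specific interval (0.232, 0.319):
- Midpoint (point estimate): 0.2755
- Margin of error: 0.0435

The correct interpretation is the one stating confidence that the true parameter lies in the interval — option D.

D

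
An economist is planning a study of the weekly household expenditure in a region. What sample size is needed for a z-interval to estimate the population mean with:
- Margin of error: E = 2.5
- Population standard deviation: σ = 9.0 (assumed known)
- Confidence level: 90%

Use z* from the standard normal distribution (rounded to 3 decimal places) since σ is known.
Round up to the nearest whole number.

Using z* since population σ is known (z-interval formula).

For 90% confidence, z* = 1.645 (from standard normal table)

Sample size formula for z-interval: n = (z*σ/E)²

n = (1.645 × 9.0 / 2.5)²
  = (5.922000)²
  = 35.0701

Round up to the nearest whole number: n = 36

36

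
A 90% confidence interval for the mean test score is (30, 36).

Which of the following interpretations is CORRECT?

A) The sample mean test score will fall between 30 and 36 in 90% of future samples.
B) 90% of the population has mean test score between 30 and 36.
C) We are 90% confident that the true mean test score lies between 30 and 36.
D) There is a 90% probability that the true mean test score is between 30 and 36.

A confidence interval represents our confidence in the procedure, not a probability statement about the parameter.

Key concept: If we repeated this sampling process many times and computed a 90% CI each time, about 90% of those intervals would contain the true population parameter.

For this specific interval (30, 36):
- Midpoint (point estimate): 33
- Margin of error: 3

The correct interpretation is the one stating confidence that the true parameter lies in the interval — option C.

C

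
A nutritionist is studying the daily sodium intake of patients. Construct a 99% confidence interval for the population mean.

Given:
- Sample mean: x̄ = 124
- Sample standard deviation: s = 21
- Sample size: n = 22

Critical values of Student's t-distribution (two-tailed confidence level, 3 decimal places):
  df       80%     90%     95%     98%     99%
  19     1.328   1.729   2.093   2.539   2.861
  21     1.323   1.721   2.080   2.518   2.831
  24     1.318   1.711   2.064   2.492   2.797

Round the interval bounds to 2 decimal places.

The population standard deviation σ is unknown (only the sample standard deviation s is given), so use a t-interval with df = n - 1 = 22 - 1 = 21.

For 99% confidence with df = 21, t* = 2.831 (from t-table)

Standard error: SE = s/√n = 21/√22 = 4.47721504

Margin of error: E = t* × SE = 2.831 × 4.47721504 = 12.674996

T-interval: x̄ ± E = 124 ± 12.674996 = (111.325004, 136.674996)

Rounded to 2 decimal places:

(111.33, 136.67)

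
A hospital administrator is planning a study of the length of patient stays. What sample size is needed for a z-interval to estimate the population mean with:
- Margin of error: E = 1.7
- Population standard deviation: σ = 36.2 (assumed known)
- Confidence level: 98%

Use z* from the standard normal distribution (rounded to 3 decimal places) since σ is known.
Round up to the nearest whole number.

Using z* since population σ is known (z-interval formula).

For 98% confidence, z* = 2.326 (from standard normal table)

Sample size formula for z-interval: n = (z*σ/E)²

n = (2.326 × 36.2 / 1.7)²
  = (49.530118)²
  = 2453.2326

Round up to the nearest whole number: n = 2454

2454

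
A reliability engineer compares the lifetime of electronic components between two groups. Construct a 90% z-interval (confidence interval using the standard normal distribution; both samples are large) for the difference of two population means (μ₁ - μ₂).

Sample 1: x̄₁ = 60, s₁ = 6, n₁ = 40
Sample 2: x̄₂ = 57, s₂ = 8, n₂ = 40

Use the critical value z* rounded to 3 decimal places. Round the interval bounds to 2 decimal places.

Both samples are large (n₁ = 40 ≥ 30, n₂ = 40 ≥ 30), so a z-interval for the difference of means applies.

Point estimate: x̄₁ - x̄₂ = 60 - 57 = 3

Standard error: SE = √(s₁²/n₁ + s₂²/n₂)
= √(6²/40 + 8²/40)
= √(0.900000 + 1.600000)
= 1.581139

For 90% confidence, z* = 1.645 (from standard normal table)
Margin of error: E = z* × SE = 1.645 × 1.581139 = 2.6010

Z-interval: (x̄₁ - x̄₂) ± E = 3 ± 2.6010 = (0.3990, 5.6010)

Rounded to 2 decimal places:

(0.40, 5.60)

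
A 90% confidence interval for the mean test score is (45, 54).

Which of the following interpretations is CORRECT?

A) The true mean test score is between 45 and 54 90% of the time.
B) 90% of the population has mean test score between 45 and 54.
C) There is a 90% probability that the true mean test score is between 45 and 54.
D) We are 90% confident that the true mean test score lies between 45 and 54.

A confidence interval represents our confidence in the procedure, not a probability statement about the parameter.

Key concept: If we repeated this sampling process many times and computed a 90% CI each time, about 90% of those intervals would contain the true population parameter.

For this specific interval (45, 54):
- Midpoint (point estimate): 49.5
- Margin of error: 4.5

The correct interpretation is the one stating confidence that the true parameter lies in the interval — option D.

D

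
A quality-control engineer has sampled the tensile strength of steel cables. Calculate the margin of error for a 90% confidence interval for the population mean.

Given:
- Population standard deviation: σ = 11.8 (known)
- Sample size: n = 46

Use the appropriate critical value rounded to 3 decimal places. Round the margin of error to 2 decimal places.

The population standard deviation σ is known, so use the z-interval margin of error formula.

For 90% confidence, z* = 1.645 (from standard normal table)

Margin of error formula for z-interval: E = z* × σ/√n

E = 1.645 × 11.8/√46
  = 1.645 × 1.739815
  = 2.8620

Rounded to 2 decimal places:

2.86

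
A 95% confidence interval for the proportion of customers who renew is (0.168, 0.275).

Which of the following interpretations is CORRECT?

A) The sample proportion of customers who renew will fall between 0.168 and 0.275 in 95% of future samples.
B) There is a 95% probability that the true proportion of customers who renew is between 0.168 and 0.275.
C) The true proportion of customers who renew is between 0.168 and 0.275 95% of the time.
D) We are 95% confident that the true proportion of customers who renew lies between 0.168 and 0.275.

A confidence interval represents our confidence in the procedure, not a probability statement about the parameter.

Key concept: If we repeated this sampling process many times and computed a 95% CI each time, about 95% of those intervals would contain the true population parameter.

For this specific interval (0.168, 0.275):
- Midpoint (point estimate): 0.2215
- Margin of error: 0.0535

The correct interpretation is the one stating confidence that the true parameter lies in the interval — option D.

D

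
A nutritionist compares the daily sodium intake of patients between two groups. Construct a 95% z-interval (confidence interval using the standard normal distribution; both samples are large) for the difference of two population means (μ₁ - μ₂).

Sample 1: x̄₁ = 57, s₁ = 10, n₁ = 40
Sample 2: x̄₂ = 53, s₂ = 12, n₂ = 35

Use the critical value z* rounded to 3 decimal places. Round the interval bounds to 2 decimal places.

Both samples are large (n₁ = 40 ≥ 30, n₂ = 35 ≥ 30), so a z-interval for the difference of means applies.

Point estimate: x̄₁ - x̄₂ = 57 - 53 = 4

Standard error: SE = √(s₁²/n₁ + s₂²/n₂)
= √(10²/40 + 12²/35)
= √(2.500000 + 4.114286)
= 2.571825

For 95% confidence, z* = 1.96 (from standard normal table)
Margin of error: E = z* × SE = 1.96 × 2.571825 = 5.0408

Z-interval: (x̄₁ - x̄₂) ± E = 4 ± 5.0408 = (-1.0408, 9.0408)

Rounded to 2 decimal places:

(-1.04, 9.04)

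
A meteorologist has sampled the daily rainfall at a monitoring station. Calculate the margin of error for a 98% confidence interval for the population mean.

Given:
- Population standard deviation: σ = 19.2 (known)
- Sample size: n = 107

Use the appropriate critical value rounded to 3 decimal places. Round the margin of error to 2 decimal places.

The population standard deviation σ is known, so use the z-interval margin of error formula.

For 98% confidence, z* = 2.326 (from standard normal table)

Margin of error formula for z-interval: E = z* × σ/√n

E = 2.326 × 19.2/√107
  = 2.326 × 1.856134
  = 4.3174

Rounded to 2 decimal places:

4.32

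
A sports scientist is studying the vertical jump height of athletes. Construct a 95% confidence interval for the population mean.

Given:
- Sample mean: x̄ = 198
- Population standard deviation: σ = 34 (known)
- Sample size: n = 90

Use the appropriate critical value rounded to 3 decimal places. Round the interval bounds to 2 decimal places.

The population standard deviation σ is known, so use a z-interval (standard normal critical value).

For 95% confidence, z* = 1.96 (from standard normal table)

Standard error: SE = σ/√n = 34/√90 = 3.583915

Margin of error: E = z* × SE = 1.96 × 3.583915 = 7.0245

Z-interval: x̄ ± E = 198 ± 7.0245 = (190.9755, 205.0245)

Rounded to 2 decimal places:

(190.98, 205.02)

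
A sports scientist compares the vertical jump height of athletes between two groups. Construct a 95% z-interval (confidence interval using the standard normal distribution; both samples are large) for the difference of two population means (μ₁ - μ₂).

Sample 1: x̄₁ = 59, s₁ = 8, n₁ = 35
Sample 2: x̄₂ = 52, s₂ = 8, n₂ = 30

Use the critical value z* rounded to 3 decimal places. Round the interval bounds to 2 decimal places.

Both samples are large (n₁ = 35 ≥ 30, n₂ = 30 ≥ 30), so a z-interval for the difference of means applies.

Point estimate: x̄₁ - x̄₂ = 59 - 52 = 7

Standard error: SE = √(s₁²/n₁ + s₂²/n₂)
= √(8²/35 + 8²/30)
= √(1.828571 + 2.133333)
= 1.990453

For 95% confidence, z* = 1.96 (from standard normal table)
Margin of error: E = z* × SE = 1.96 × 1.990453 = 3.9013

Z-interval: (x̄₁ - x̄₂) ± E = 7 ± 3.9013 = (3.0987, 10.9013)

Rounded to 2 decimal places:

(3.10, 10.90)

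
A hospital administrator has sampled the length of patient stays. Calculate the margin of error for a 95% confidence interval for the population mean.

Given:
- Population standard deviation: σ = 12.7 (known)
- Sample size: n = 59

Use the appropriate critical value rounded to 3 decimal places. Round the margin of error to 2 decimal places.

The population standard deviation σ is known, so use the z-interval margin of error formula.

For 95% confidence, z* = 1.96 (from standard normal table)

Margin of error formula for z-interval: E = z* × σ/√n

E = 1.96 × 12.7/√59
  = 1.96 × 1.653399
  = 3.2407

Rounded to 2 decimal places:

3.24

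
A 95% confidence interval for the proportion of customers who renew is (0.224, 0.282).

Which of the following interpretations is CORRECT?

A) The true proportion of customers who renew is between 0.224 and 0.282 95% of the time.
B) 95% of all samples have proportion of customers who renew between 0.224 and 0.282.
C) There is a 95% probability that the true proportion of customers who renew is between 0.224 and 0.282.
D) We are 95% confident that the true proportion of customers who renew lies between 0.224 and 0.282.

A confidence interval represents our confidence in the procedure, not a probability statement about the parameter.

Key concept: If we repeated this sampling process many times and computed a 95% CI each time, about 95% of those intervals would contain the true population parameter.

For this specific interval (0.224, 0.282):
- Midpoint (point estimate): 0.253
- Margin of error: 0.029

The correct interpretation is the one stating confidence that the true parameter lies in the interval — option D.

D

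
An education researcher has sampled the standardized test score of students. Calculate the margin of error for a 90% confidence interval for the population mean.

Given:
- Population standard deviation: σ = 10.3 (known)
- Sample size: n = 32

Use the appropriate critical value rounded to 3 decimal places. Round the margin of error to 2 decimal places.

The population standard deviation σ is known, so use the z-interval margin of error formula.

For 90% confidence, z* = 1.645 (from standard normal table)

Margin of error formula for z-interval: E = z* × σ/√n

E = 1.645 × 10.3/√32
  = 1.645 × 1.820800
  = 2.9952

Rounded to 2 decimal places:

3.00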